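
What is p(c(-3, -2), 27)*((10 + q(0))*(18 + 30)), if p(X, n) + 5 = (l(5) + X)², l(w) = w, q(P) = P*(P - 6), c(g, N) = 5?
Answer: 45600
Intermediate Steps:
q(P) = P*(-6 + P)
p(X, n) = -5 + (5 + X)²
p(c(-3, -2), 27)*((10 + q(0))*(18 + 30)) = (-5 + (5 + 5)²)*((10 + 0*(-6 + 0))*(18 + 30)) = (-5 + 10²)*((10 + 0*(-6))*48) = (-5 + 100)*((10 + 0)*48) = 95*(10*48) = 95*480 = 45600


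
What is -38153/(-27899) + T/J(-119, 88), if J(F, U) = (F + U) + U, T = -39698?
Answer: -1105359781/1590243 ≈ -695.09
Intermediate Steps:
J(F, U) = F + 2*U
-38153/(-27899) + T/J(-119, 88) = -38153/(-27899) - 39698/(-119 + 2*88) = -38153*(-1/27899) - 39698/(-119 + 176) = 38153/27899 - 39698/57 = -1105359781/1590243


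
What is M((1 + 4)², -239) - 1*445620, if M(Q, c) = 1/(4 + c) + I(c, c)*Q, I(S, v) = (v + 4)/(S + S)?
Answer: -50055114453/112330 ≈ -4.4561e+5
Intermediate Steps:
I(S, v) = (4 + v)/(2*S) (I(S, v) = (4 + v)/((2*S)) = (4 + v)*(1/(2*S)) = (4 + v)/(2*S))
M(Q, c) = 1/(4 + c) + Q*(4 + c)/(2*c) (M(Q, c) = 1/(4 + c) + ((4 + c)/(2*c))*Q = 1/(4 + c) + Q*(4 + c)/(2*c))
M((1 + 4)², -239) - 1*445620 = (½)*(-239*(2 + (1 + 4)²*(4 - 239)) + 4*(1 + 4)²*(4 - 239))/(-239*(4 - 239)) - 1*445620 = (½)*(-1/239)*(-239*(2 + 5²*(-235)) + 4*5²*(-235))/(-235) - 445620 = (½)*(-1/239)*(-1/235)*(-239*(2 + 25*(-235)) + 4*25*(-235)) - 445620 = (½)*(-1/239)*(-1/235)*(-239*(2 - 5875) - 23500) - 445620 = (½)*(-1/239)*(-1/235)*(-239*(-5873) - 23500) - 445620 = (½)*(-1/239)*(-1/235)*(1403647 - 23500) - 445620 = (½)*(-1/239)*(-1/235)*1380147 - 445620 = 1380147/112330 - 445620 = -50055114453/112330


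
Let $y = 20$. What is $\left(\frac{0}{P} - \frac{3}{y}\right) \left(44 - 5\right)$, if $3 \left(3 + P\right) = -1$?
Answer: $- \frac{117}{20} \approx -5.85$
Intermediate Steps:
$P = - \frac{10}{3}$ ($P = -3 + \frac{1}{3} \left(-1\right) = -3 - \frac{1}{3} = - \frac{10}{3} \approx -3.3333$)
$\left(\frac{0}{P} - \frac{3}{y}\right) \left(44 - 5\right) = \left(\frac{0}{- \frac{10}{3}} - \frac{3}{20}\right) \left(44 - 5\right) = \left(0 \left(- \frac{3}{10}\right) - \frac{3}{20}\right) 39 = \left(0 - \frac{3}{20}\right) 39 = \left(- \frac{3}{20}\right) 39 = - \frac{117}{20}$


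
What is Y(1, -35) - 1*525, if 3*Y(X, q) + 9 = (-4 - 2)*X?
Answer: -530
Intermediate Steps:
Y(X, q) = -3 - 2*X (Y(X, q) = -3 + ((-4 - 2)*X)/3 = -3 + (-6*X)/3 = -3 - 2*X)
Y(1, -35) - 1*525 = (-3 - 2*1) - 1*525 = (-3 - 2) - 525 = -5 - 525 = -530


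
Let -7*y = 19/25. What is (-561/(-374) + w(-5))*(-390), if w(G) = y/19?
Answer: -20397/35 ≈ -582.77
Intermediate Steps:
y = -19/175 (y = -19/(7*25) = -⅐*19/25 = -19/175 ≈ -0.10857)
w(G) = -1/175 (w(G) = -19/175/19 = -19/175*1/19 = -1/175)
(-561/(-374) + w(-5))*(-390) = (-561/(-374) - 1/175)*(-390) = (-561*(-1/374) - 1/175)*(-390) = (3/2 - 1/175)*(-390) = (523/350)*(-390) = -20397/35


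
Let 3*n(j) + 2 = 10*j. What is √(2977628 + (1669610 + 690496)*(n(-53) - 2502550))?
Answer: 2*I*√1476674704534 ≈ 2.4304e+6*I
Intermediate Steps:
n(j) = -⅔ + 10*j/3 (n(j) = -⅔ + (10*j)/3 = -⅔ + 10*j/3)
√(2977628 + (1669610 + 690496)*(n(-53) - 2502550)) = √(2977628 + (1669610 + 690496)*((-⅔ + (10/3)*(-53)) - 2502550)) = √(2977628 + 2360106*((-⅔ - 530/3) - 2502550)) = √(2977628 + 2360106*(-532/3 - 2502550)) = √(2977628 + 2360106*(-7508182/3)) = √(2977628 - 5906701795764) = √(-5906698818136) = 2*I*√1476674704534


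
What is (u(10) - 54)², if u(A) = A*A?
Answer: 2116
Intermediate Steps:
u(A) = A²
(u(10) - 54)² = (10² - 54)² = (100 - 54)² = 46² = 2116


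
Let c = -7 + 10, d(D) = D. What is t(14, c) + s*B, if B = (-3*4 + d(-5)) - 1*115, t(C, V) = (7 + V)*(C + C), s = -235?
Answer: 31300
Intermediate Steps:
c = 3
t(C, V) = 2*C*(7 + V) (t(C, V) = (7 + V)*(2*C) = 2*C*(7 + V))
B = -132 (B = (-3*4 - 5) - 1*115 = (-12 - 5) - 115 = -17 - 115 = -132)
t(14, c) + s*B = 2*14*(7 + 3) - 235*(-132) = 2*14*10 + 31020 = 280 + 31020 = 31300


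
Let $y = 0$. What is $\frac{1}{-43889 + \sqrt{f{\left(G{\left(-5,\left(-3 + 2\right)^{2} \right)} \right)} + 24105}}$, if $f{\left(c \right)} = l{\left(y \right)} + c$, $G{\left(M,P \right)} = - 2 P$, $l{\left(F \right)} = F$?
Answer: $- \frac{43889}{1926220218} - \frac{\sqrt{24103}}{1926220218} \approx -2.2866 \cdot 10^{-5}$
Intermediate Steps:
$f{\left(c \right)} = c$ ($f{\left(c \right)} = 0 + c = c$)
$\frac{1}{-43889 + \sqrt{f{\left(G{\left(-5,\left(-3 + 2\right)^{2} \right)} \right)} + 24105}} = \frac{1}{-43889 + \sqrt{- 2 \left(-3 + 2\right)^{2} + 24105}} = \frac{1}{-43889 + \sqrt{- 2 \left(-1\right)^{2} + 24105}} = \frac{1}{-43889 + \sqrt{\left(-2\right) 1 + 24105}} = \frac{1}{-43889 + \sqrt{-2 + 24105}} = \frac{1}{-43889 + \sqrt{24103}}$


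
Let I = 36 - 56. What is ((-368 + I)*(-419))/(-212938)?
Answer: -81286/106469 ≈ -0.76347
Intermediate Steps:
I = -20
((-368 + I)*(-419))/(-212938) = ((-368 - 20)*(-419))/(-212938) = -388*(-419)*(-1/212938) = 162572*(-1/212938) = -81286/106469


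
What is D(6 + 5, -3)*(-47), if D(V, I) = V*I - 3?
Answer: 1692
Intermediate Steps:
D(V, I) = -3 + I*V (D(V, I) = I*V - 3 = -3 + I*V)
D(6 + 5, -3)*(-47) = (-3 - 3*(6 + 5))*(-47) = (-3 - 3*11)*(-47) = (-3 - 33)*(-47) = -36*(-47) = 1692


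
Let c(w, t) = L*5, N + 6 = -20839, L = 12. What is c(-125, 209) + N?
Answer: -20785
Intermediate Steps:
N = -20845 (N = -6 - 20839 = -20845)
c(w, t) = 60 (c(w, t) = 12*5 = 60)
c(-125, 209) + N = 60 - 20845 = -20785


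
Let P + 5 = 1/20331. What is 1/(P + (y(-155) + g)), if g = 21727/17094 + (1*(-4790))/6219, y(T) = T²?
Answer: 80049612258/1922831780059087 ≈ 4.1631e-5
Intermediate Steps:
P = -101654/20331 (P = -5 + 1/20331 = -101654/20331 ≈ -5.0000)
g = 17746651/35435862 (g = 21727*(1/17094) - 4790*1/6219 = 21727/17094 - 4790/6219 = 17746651/35435862 ≈ 0.50081)
1/(P + (y(-155) + g)) = 1/(-101654/20331 + ((-155)² + 17746651/35435862)) = 1/(-101654/20331 + (24025 + 17746651/35435862)) = 1/(-101654/20331 + 851364331201/35435862) = 1/(1922831780059087/80049612258) = 80049612258/1922831780059087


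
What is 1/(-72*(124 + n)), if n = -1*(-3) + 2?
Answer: -1/9288 ≈ -0.00010767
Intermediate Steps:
n = 5 (n = 3 + 2 = 5)
1/(-72*(124 + n)) = 1/(-72*(124 + 5)) = 1/(-72*129) = 1/(-9288) = -1/9288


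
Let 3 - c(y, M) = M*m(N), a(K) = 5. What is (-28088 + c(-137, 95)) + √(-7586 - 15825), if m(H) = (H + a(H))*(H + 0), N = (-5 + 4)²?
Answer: -28655 + I*√23411 ≈ -28655.0 + 153.01*I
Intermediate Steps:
N = 1 (N = (-1)² = 1)
m(H) = H*(5 + H) (m(H) = (H + 5)*(H + 0) = (5 + H)*H = H*(5 + H))
c(y, M) = 3 - 6*M (c(y, M) = 3 - M*1*(5 + 1) = 3 - M*1*6 = 3 - M*6 = 3 - 6*M)
(-28088 + c(-137, 95)) + √(-7586 - 15825) = (-28088 + (3 - 6*95)) + √(-7586 - 15825) = (-28088 + (3 - 570)) + √(-23411) = (-28088 - 567) + I*√23411 = -28655 + I*√23411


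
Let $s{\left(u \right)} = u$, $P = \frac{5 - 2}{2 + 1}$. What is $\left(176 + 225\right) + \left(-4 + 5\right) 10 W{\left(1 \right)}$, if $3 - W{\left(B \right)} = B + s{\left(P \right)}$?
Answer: $411$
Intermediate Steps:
$P = 1$ ($P = \frac{3}{3} = 3 \cdot \frac{1}{3} = 1$)
$W{\left(B \right)} = 2 - B$ ($W{\left(B \right)} = 3 - \left(B + 1\right) = 3 - \left(1 + B\right) = 2 - B$)
$\left(176 + 225\right) + \left(-4 + 5\right) 10 W{\left(1 \right)} = \left(176 + 225\right) + \left(-4 + 5\right) 10 \left(2 - 1\right) = 401 + 1 \cdot 10 \left(2 - 1\right) = 401 + 10 \cdot 1 = 401 + 10 = 411$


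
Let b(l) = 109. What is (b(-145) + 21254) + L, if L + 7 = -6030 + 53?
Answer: 15379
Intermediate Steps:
L = -5984 (L = -7 + (-6030 + 53) = -7 - 5977 = -5984)
(b(-145) + 21254) + L = (109 + 21254) - 5984 = 21363 - 5984 = 15379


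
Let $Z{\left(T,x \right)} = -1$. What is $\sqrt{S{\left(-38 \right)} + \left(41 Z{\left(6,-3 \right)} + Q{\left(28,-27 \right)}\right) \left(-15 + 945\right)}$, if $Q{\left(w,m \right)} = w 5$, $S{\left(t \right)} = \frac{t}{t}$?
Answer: $7 \sqrt{1879} \approx 303.43$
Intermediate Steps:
$S{\left(t \right)} = 1$
$Q{\left(w,m \right)} = 5 w$
$\sqrt{S{\left(-38 \right)} + \left(41 Z{\left(6,-3 \right)} + Q{\left(28,-27 \right)}\right) \left(-15 + 945\right)} = \sqrt{1 + \left(41 \left(-1\right) + 5 \cdot 28\right) \left(-15 + 945\right)} = \sqrt{1 + \left(-41 + 140\right) 930} = \sqrt{1 + 99 \cdot 930} = \sqrt{1 + 92070} = \sqrt{92071} = 7 \sqrt{1879}$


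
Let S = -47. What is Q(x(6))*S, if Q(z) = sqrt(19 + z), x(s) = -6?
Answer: -47*sqrt(13) ≈ -169.46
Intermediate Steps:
Q(x(6))*S = sqrt(19 - 6)*(-47) = sqrt(13)*(-47) = -47*sqrt(13)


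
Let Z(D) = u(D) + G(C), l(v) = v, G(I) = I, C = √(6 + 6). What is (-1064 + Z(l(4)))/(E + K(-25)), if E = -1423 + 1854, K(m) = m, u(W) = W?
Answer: -530/203 + √3/203 ≈ -2.6023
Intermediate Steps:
C = 2*√3 (C = √12 = 2*√3 ≈ 3.4641)
Z(D) = D + 2*√3
E = 431
(-1064 + Z(l(4)))/(E + K(-25)) = (-1064 + (4 + 2*√3))/(431 - 25) = (-1060 + 2*√3)/406 = (-1060 + 2*√3)*(1/406) = -530/203 + √3/203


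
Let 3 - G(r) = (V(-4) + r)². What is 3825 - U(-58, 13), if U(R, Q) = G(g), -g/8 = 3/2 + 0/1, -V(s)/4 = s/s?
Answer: 4078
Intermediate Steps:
V(s) = -4 (V(s) = -4*s/s = -4*1 = -4)
g = -12 (g = -8*(3/2 + 0/1) = -8*(3*(½) + 0*1) = -8*(3/2 + 0) = -8*3/2 = -12)
G(r) = 3 - (-4 + r)²
U(R, Q) = -253 (U(R, Q) = 3 - (-4 - 12)² = 3 - 1*(-16)² = 3 - 1*256 = 3 - 256 = -253)
3825 - U(-58, 13) = 3825 - 1*(-253) = 3825 + 253 = 4078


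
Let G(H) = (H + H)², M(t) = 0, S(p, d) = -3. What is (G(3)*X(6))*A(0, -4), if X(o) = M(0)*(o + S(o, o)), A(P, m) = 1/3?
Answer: 0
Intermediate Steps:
A(P, m) = ⅓
G(H) = 4*H² (G(H) = (2*H)² = 4*H²)
X(o) = 0 (X(o) = 0*(o - 3) = 0*(-3 + o) = 0)
(G(3)*X(6))*A(0, -4) = ((4*3²)*0)*(⅓) = ((4*9)*0)*(⅓) = (36*0)*(⅓) = 0*(⅓) = 0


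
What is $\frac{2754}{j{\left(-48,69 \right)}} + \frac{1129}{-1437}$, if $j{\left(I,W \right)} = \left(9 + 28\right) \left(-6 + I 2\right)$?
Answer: $- \frac{80572}{53169} \approx -1.5154$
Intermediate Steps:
$j{\left(I,W \right)} = -222 + 74 I$ ($j{\left(I,W \right)} = 37 \left(-6 + 2 I\right) = -222 + 74 I$)
$\frac{2754}{j{\left(-48,69 \right)}} + \frac{1129}{-1437} = \frac{2754}{-222 + 74 \left(-48\right)} + \frac{1129}{-1437} = \frac{2754}{-222 - 3552} + 1129 \left(- \frac{1}{1437}\right) = \frac{2754}{-3774} - \frac{1129}{1437} = 2754 \left(- \frac{1}{3774}\right) - \frac{1129}{1437} = - \frac{27}{37} - \frac{1129}{1437} = - \frac{80572}{53169}$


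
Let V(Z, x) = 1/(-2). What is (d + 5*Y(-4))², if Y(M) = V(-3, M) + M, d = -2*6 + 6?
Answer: 3249/4 ≈ 812.25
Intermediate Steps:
V(Z, x) = -½
d = -6 (d = -12 + 6 = -6)
Y(M) = -½ + M
(d + 5*Y(-4))² = (-6 + 5*(-½ - 4))² = (-6 + 5*(-9/2))² = (-6 - 45/2)² = (-57/2)² = 3249/4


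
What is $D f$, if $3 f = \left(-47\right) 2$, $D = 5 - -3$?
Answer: $- \frac{752}{3} \approx -250.67$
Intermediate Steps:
$D = 8$ ($D = 5 + 3 = 8$)
$f = - \frac{94}{3}$ ($f = \frac{\left(-47\right) 2}{3} = \frac{1}{3} \left(-94\right) = - \frac{94}{3} \approx -31.333$)
$D f = 8 \left(- \frac{94}{3}\right) = - \frac{752}{3}$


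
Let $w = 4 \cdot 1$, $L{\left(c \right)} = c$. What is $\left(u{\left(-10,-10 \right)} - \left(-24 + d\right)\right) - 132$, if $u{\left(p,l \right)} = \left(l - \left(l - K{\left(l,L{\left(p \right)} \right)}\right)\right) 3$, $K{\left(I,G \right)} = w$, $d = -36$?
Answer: $-60$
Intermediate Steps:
$w = 4$
$K{\left(I,G \right)} = 4$
$u{\left(p,l \right)} = 12$ ($u{\left(p,l \right)} = \left(l - \left(-4 + l\right)\right) 3 = 4 \cdot 3 = 12$)
$\left(u{\left(-10,-10 \right)} - \left(-24 + d\right)\right) - 132 = \left(12 - -60\right) - 132 = \left(12 + \left(-12 + 72\right)\right) - 132 = \left(12 + 60\right) - 132 = 72 - 132 = -60$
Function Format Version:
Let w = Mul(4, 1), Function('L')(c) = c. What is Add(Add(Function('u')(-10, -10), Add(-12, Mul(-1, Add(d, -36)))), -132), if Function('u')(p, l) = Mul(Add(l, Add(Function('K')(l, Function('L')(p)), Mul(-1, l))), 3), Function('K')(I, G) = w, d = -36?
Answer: -60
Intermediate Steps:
w = 4
Function('K')(I, G) = 4
Function('u')(p, l) = 12 (Function('u')(p, l) = Mul(Add(l, Add(4, Mul(-1, l))), 3) = Mul(4, 3) = 12)
Add(Add(Function('u')(-10, -10), Add(-12, Mul(-1, Add(d, -36)))), -132) = Add(Add(12, Add(-12, Mul(-1, Add(-36, -36)))), -132) = Add(Add(12, Add(-12, Mul(-1, -72))), -132) = Add(Add(12, Add(-12, 72)), -132) = Add(Add(12, 60), -132) = Add(72, -132) = -60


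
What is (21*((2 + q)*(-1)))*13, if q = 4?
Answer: -1638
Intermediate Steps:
(21*((2 + q)*(-1)))*13 = (21*((2 + 4)*(-1)))*13 = (21*(6*(-1)))*13 = (21*(-6))*13 = -126*13 = -1638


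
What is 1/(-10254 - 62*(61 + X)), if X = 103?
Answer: -1/20422 ≈ -4.8967e-5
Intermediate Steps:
1/(-10254 - 62*(61 + X)) = 1/(-10254 - 62*(61 + 103)) = 1/(-10254 - 62*164) = 1/(-10254 - 10168) = 1/(-20422) = -1/20422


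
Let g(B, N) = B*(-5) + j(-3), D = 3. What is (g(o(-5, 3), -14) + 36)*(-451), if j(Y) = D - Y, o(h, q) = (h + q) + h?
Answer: -34727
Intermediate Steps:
o(h, q) = q + 2*h
j(Y) = 3 - Y
g(B, N) = 6 - 5*B (g(B, N) = B*(-5) + (3 - 1*(-3)) = -5*B + (3 + 3) = -5*B + 6 = 6 - 5*B)
(g(o(-5, 3), -14) + 36)*(-451) = ((6 - 5*(3 + 2*(-5))) + 36)*(-451) = ((6 - 5*(3 - 10)) + 36)*(-451) = ((6 - 5*(-7)) + 36)*(-451) = ((6 + 35) + 36)*(-451) = (41 + 36)*(-451) = 77*(-451) = -34727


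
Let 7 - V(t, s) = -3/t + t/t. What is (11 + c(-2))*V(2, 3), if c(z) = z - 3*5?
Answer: -45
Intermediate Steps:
V(t, s) = 6 + 3/t (V(t, s) = 7 - (-3/t + t/t) = 7 - (-3/t + 1) = 7 - (1 - 3/t) = 7 + (-1 + 3/t) = 6 + 3/t)
c(z) = -15 + z (c(z) = z - 15 = -15 + z)
(11 + c(-2))*V(2, 3) = (11 + (-15 - 2))*(6 + 3/2) = (11 - 17)*(6 + 3*(½)) = -6*(6 + 3/2) = -6*15/2 = -45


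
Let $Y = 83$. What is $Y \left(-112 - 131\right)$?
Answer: $-20169$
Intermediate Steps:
$Y \left(-112 - 131\right) = 83 \left(-112 - 131\right) = 83 \left(-243\right) = -20169$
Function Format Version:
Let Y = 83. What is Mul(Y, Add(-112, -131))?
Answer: -20169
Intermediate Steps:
Mul(Y, Add(-112, -131)) = Mul(83, Add(-112, -131)) = Mul(83, -243) = -20169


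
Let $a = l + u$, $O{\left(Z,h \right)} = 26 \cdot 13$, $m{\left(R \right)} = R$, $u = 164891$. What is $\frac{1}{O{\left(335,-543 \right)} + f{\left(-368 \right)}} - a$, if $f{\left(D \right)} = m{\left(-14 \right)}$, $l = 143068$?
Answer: $- \frac{99778715}{324} \approx -3.0796 \cdot 10^{5}$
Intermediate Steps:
$f{\left(D \right)} = -14$
$O{\left(Z,h \right)} = 338$
$a = 307959$ ($a = 143068 + 164891 = 307959$)
$\frac{1}{O{\left(335,-543 \right)} + f{\left(-368 \right)}} - a = \frac{1}{338 - 14} - 307959 = \frac{1}{324} - 307959 = - \frac{99778715}{324}$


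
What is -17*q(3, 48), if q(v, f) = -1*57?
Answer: 969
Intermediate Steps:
q(v, f) = -57
-17*q(3, 48) = -17*(-57) = 969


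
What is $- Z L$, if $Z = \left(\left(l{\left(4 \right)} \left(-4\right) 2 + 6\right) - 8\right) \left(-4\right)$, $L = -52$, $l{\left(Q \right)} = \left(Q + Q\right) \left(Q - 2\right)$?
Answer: $27040$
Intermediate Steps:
$l{\left(Q \right)} = 2 Q \left(-2 + Q\right)$
$Z = 520$ ($Z = \left(\left(2 \cdot 4 \left(-2 + 4\right) \left(-4\right) 2 + 6\right) - 8\right) \left(-4\right) = \left(\left(2 \cdot 4 \cdot 2 \left(-4\right) 2 + 6\right) - 8\right) \left(-4\right) = \left(\left(16 \left(-4\right) 2 + 6\right) - 8\right) \left(-4\right) = \left(\left(\left(-64\right) 2 + 6\right) - 8\right) \left(-4\right) = \left(\left(-128 + 6\right) - 8\right) \left(-4\right) = \left(-122 - 8\right) \left(-4\right) = \left(-130\right) \left(-4\right) = 520$)
$- Z L = - 520 \left(-52\right) = \left(-1\right) \left(-27040\right) = 27040$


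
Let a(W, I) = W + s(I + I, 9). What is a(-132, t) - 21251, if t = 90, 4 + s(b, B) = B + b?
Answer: -21198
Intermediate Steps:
s(b, B) = -4 + B + b (s(b, B) = -4 + (B + b) = -4 + B + b)
a(W, I) = 5 + W + 2*I (a(W, I) = W + (-4 + 9 + (I + I)) = W + (-4 + 9 + 2*I) = W + (5 + 2*I) = 5 + W + 2*I)
a(-132, t) - 21251 = (5 - 132 + 2*90) - 21251 = (5 - 132 + 180) - 21251 = 53 - 21251 = -21198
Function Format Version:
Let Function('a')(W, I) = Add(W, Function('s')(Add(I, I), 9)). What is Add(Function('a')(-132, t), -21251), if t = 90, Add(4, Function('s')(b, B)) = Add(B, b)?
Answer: -21198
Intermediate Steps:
Function('s')(b, B) = Add(-4, B, b) (Function('s')(b, B) = Add(-4, Add(B, b)) = Add(-4, B, b))
Function('a')(W, I) = Add(5, W, Mul(2, I)) (Function('a')(W, I) = Add(W, Add(-4, 9, Add(I, I))) = Add(W, Add(-4, 9, Mul(2, I))) = Add(W, Add(5, Mul(2, I))) = Add(5, W, Mul(2, I)))
Add(Function('a')(-132, t), -21251) = Add(Add(5, -132, Mul(2, 90)), -21251) = Add(Add(5, -132, 180), -21251) = Add(53, -21251) = -21198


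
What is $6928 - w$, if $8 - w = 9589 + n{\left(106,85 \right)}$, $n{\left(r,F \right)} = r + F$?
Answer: $16700$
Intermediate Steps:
$n{\left(r,F \right)} = F + r$
$w = -9772$ ($w = 8 - \left(9589 + \left(85 + 106\right)\right) = 8 - \left(9589 + 191\right) = 8 - 9780 = -9772$)
$6928 - w = 6928 - -9772 = 6928 + 9772 = 16700$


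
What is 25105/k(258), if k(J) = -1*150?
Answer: -5021/30 ≈ -167.37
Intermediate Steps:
k(J) = -150
25105/k(258) = 25105/(-150) = 25105*(-1/150) = -5021/30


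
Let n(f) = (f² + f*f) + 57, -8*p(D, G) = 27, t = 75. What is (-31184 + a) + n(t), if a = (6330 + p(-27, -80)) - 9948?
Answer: -187987/8 ≈ -23498.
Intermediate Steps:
p(D, G) = -27/8 (p(D, G) = -⅛*27 = -27/8)
n(f) = 57 + 2*f² (n(f) = (f² + f²) + 57 = 2*f² + 57 = 57 + 2*f²)
a = -28971/8 (a = (6330 - 27/8) - 9948 = 50613/8 - 9948 = -28971/8 ≈ -3621.4)
(-31184 + a) + n(t) = (-31184 - 28971/8) + (57 + 2*75²) = -278443/8 + (57 + 2*5625) = -278443/8 + (57 + 11250) = -278443/8 + 11307 = -187987/8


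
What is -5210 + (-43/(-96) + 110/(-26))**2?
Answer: -8092307999/1557504 ≈ -5195.7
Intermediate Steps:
-5210 + (-43/(-96) + 110/(-26))**2 = -5210 + (-43*(-1/96) + 110*(-1/26))**2 = -5210 + (43/96 - 55/13)**2 = -5210 + (-4721/1248)**2 = -5210 + 22287841/1557504 = -8092307999/1557504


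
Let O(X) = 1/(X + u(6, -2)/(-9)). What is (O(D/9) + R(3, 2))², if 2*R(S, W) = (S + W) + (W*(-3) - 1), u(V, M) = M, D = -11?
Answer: 4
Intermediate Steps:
R(S, W) = -½ + S/2 - W (R(S, W) = ((S + W) + (W*(-3) - 1))/2 = ((S + W) + (-3*W - 1))/2 = ((S + W) + (-1 - 3*W))/2 = (-1 + S - 2*W)/2 = -½ + S/2 - W)
O(X) = 1/(2/9 + X) (O(X) = 1/(X - 2/(-9)) = 1/(X - 2*(-⅑)) = 1/(X + 2/9) = 1/(2/9 + X))
(O(D/9) + R(3, 2))² = (9/(2 + 9*(-11/9)) + (-½ + (½)*3 - 1*2))² = (9/(2 + 9*(-11*⅑)) + (-½ + 3/2 - 2))² = (9/(2 + 9*(-11/9)) - 1)² = (9/(2 - 11) - 1)² = (9/(-9) - 1)² = (9*(-⅑) - 1)² = (-1 - 1)² = (-2)² = 4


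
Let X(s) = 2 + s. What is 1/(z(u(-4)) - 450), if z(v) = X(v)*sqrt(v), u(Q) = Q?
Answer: -225/101258 + I/50629 ≈ -0.002222 + 1.9752e-5*I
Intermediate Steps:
z(v) = sqrt(v)*(2 + v) (z(v) = (2 + v)*sqrt(v) = sqrt(v)*(2 + v))
1/(z(u(-4)) - 450) = 1/(sqrt(-4)*(2 - 4) - 450) = 1/((2*I)*(-2) - 450) = 1/(-4*I - 450) = 1/(-450 - 4*I) = (-450 + 4*I)/202516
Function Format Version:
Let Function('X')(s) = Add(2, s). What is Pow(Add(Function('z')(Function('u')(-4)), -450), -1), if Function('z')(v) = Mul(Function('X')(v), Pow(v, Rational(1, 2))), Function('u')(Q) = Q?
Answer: Add(Rational(-225, 101258), Mul(Rational(1, 50629), I)) ≈ Add(-0.0022220, Mul(1.9752e-5, I))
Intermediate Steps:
Function('z')(v) = Mul(Pow(v, Rational(1, 2)), Add(2, v)) (Function('z')(v) = Mul(Add(2, v), Pow(v, Rational(1, 2))) = Mul(Pow(v, Rational(1, 2)), Add(2, v)))
Pow(Add(Function('z')(Function('u')(-4)), -450), -1) = Pow(Add(Mul(Pow(-4, Rational(1, 2)), Add(2, -4)), -450), -1) = Pow(Add(Mul(Mul(2, I), -2), -450), -1) = Pow(Add(Mul(-4, I), -450), -1) = Pow(Add(-450, Mul(-4, I)), -1) = Mul(Rational(1, 202516), Add(-450, Mul(4, I)))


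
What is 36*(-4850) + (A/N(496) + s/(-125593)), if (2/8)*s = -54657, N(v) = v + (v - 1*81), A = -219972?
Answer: -20004325709088/114415223 ≈ -1.7484e+5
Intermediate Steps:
N(v) = -81 + 2*v (N(v) = v + (v - 81) = v + (-81 + v) = -81 + 2*v)
s = -218628 (s = 4*(-54657) = -218628)
36*(-4850) + (A/N(496) + s/(-125593)) = 36*(-4850) + (-219972/(-81 + 2*496) - 218628/(-125593)) = -174600 + (-219972/(-81 + 992) - 218628*(-1/125593)) = -174600 + (-219972/911 + 218628/125593) = -174600 - 27427773288/114415223 = -20004325709088/114415223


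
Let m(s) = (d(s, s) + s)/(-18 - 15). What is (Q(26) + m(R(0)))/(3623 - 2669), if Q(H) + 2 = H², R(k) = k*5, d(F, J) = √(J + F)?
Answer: 337/477 ≈ 0.70650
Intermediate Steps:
d(F, J) = √(F + J)
R(k) = 5*k
m(s) = -s/33 - √2*√s/33 (m(s) = (√(s + s) + s)/(-18 - 15) = (√(2*s) + s)/(-33) = (√2*√s + s)*(-1/33) = (s + √2*√s)*(-1/33) = -s/33 - √2*√s/33)
Q(H) = -2 + H²
(Q(26) + m(R(0)))/(3623 - 2669) = ((-2 + 26²) + (-5*0/33 - √2*√(5*0)/33))/(3623 - 2669) = ((-2 + 676) + (-1/33*0 - √2*√0/33))/954 = (674 + (0 - 1/33*√2*0))*(1/954) = (674 + (0 + 0))*(1/954) = (674 + 0)*(1/954) = 674*(1/954) = 337/477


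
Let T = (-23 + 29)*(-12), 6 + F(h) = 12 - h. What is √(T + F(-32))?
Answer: I*√34 ≈ 5.8309*I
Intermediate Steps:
F(h) = 6 - h (F(h) = -6 + (12 - h) = 6 - h)
T = -72 (T = 6*(-12) = -72)
√(T + F(-32)) = √(-72 + (6 - 1*(-32))) = √(-72 + (6 + 32)) = √(-72 + 38) = √(-34) = I*√34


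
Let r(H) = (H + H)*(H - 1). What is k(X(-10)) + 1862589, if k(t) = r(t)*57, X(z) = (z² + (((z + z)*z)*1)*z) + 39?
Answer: 396893337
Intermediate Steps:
X(z) = 39 + z² + 2*z³ (X(z) = (z² + (((2*z)*z)*1)*z) + 39 = (z² + ((2*z²)*1)*z) + 39 = (z² + (2*z²)*z) + 39 = (z² + 2*z³) + 39 = 39 + z² + 2*z³)
r(H) = 2*H*(-1 + H) (r(H) = (2*H)*(-1 + H) = 2*H*(-1 + H))
k(t) = 114*t*(-1 + t) (k(t) = (2*t*(-1 + t))*57 = 114*t*(-1 + t))
k(X(-10)) + 1862589 = 114*(39 + (-10)² + 2*(-10)³)*(-1 + (39 + (-10)² + 2*(-10)³)) + 1862589 = 114*(39 + 100 + 2*(-1000))*(-1 + (39 + 100 + 2*(-1000))) + 1862589 = 114*(39 + 100 - 2000)*(-1 + (39 + 100 - 2000)) + 1862589 = 114*(-1861)*(-1 - 1861) + 1862589 = 114*(-1861)*(-1862) + 1862589 = 395030748 + 1862589 = 396893337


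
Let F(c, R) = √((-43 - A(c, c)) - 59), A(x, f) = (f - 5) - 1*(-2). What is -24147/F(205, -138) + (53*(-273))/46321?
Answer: -14469/46321 + 24147*I*√19/76 ≈ -0.31236 + 1384.9*I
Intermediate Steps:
A(x, f) = -3 + f (A(x, f) = (-5 + f) + 2 = -3 + f)
F(c, R) = √(-99 - c) (F(c, R) = √((-43 - (-3 + c)) - 59) = √((-43 + (3 - c)) - 59) = √((-40 - c) - 59) = √(-99 - c))
-24147/F(205, -138) + (53*(-273))/46321 = -24147/√(-99 - 1*205) + (53*(-273))/46321 = -24147/√(-99 - 205) - 14469*1/46321 = -24147*(-I*√19/76) - 14469/46321 = -(-24147)*I*√19/76 - 14469/46321 = 24147*I*√19/76 - 14469/46321 = -14469/46321 + 24147*I*√19/76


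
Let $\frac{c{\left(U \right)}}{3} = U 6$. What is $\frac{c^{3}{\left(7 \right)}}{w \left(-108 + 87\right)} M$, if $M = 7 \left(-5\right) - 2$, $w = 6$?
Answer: $587412$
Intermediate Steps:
$c{\left(U \right)} = 18 U$ ($c{\left(U \right)} = 3 U 6 = 3 \cdot 6 U = 18 U$)
$M = -37$ ($M = -35 - 2 = -37$)
$\frac{c^{3}{\left(7 \right)}}{w \left(-108 + 87\right)} M = \frac{\left(18 \cdot 7\right)^{3}}{6 \left(-108 + 87\right)} \left(-37\right) = \frac{126^{3}}{6 \left(-21\right)} \left(-37\right) = \frac{2000376}{-126} \left(-37\right) = 2000376 \left(- \frac{1}{126}\right) \left(-37\right) = \left(-15876\right) \left(-37\right) = 587412$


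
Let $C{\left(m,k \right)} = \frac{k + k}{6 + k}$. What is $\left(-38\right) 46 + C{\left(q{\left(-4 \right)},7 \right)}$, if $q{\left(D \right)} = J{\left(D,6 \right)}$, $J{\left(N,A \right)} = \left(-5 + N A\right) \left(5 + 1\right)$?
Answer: $- \frac{22710}{13} \approx -1746.9$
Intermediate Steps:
$J{\left(N,A \right)} = -30 + 6 A N$ ($J{\left(N,A \right)} = \left(-5 + A N\right) 6 = -30 + 6 A N$)
$q{\left(D \right)} = -30 + 36 D$ ($q{\left(D \right)} = -30 + 6 \cdot 6 D = -30 + 36 D$)
$C{\left(m,k \right)} = \frac{2 k}{6 + k}$
$\left(-38\right) 46 + C{\left(q{\left(-4 \right)},7 \right)} = \left(-38\right) 46 + 2 \cdot 7 \frac{1}{6 + 7} = -1748 + 2 \cdot 7 \cdot \frac{1}{13} = -1748 + \frac{14}{13} = - \frac{22710}{13}$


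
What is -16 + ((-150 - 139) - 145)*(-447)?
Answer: 193982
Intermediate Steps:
-16 + ((-150 - 139) - 145)*(-447) = -16 + (-289 - 145)*(-447) = -16 - 434*(-447) = -16 + 193998 = 193982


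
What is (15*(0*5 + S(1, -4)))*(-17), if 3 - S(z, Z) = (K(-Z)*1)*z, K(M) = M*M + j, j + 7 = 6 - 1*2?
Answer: 2550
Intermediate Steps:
j = -3 (j = -7 + (6 - 1*2) = -7 + (6 - 2) = -7 + 4 = -3)
K(M) = -3 + M**2 (K(M) = M*M - 3 = M**2 - 3 = -3 + M**2)
S(z, Z) = 3 - z*(-3 + Z**2) (S(z, Z) = 3 - (-3 + (-Z)**2)*1*z = 3 - (-3 + Z**2)*1*z = 3 - (-3 + Z**2)*z = 3 - z*(-3 + Z**2))
(15*(0*5 + S(1, -4)))*(-17) = (15*(0*5 + (3 - 1*1*(-3 + (-4)**2))))*(-17) = (15*(0 + (3 - 1*1*(-3 + 16))))*(-17) = (15*(0 + (3 - 1*1*13)))*(-17) = (15*(0 + (3 - 13)))*(-17) = (15*(0 - 10))*(-17) = (15*(-10))*(-17) = -150*(-17) = 2550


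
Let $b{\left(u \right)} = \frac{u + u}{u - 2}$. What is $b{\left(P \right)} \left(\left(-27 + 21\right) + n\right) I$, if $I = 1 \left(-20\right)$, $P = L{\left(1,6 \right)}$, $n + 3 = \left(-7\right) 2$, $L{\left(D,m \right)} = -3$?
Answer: $552$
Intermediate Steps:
$n = -17$ ($n = -3 - 14 = -17$)
$P = -3$
$I = -20$
$b{\left(u \right)} = \frac{2 u}{-2 + u}$
$b{\left(P \right)} \left(\left(-27 + 21\right) + n\right) I = 2 \left(-3\right) \frac{1}{-2 - 3} \left(\left(-27 + 21\right) - 17\right) \left(-20\right) = 2 \left(-3\right) \frac{1}{-5} \left(-6 - 17\right) \left(-20\right) = 2 \left(-3\right) \left(- \frac{1}{5}\right) \left(-23\right) \left(-20\right) = \frac{6}{5} \left(-23\right) \left(-20\right) = \left(- \frac{138}{5}\right) \left(-20\right) = 552$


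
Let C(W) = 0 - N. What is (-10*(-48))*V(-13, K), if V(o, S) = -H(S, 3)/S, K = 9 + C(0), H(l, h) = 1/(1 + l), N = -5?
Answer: -16/7 ≈ -2.2857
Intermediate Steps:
C(W) = 5 (C(W) = 0 - 1*(-5) = 0 + 5 = 5)
K = 14 (K = 9 + 5 = 14)
V(o, S) = -1/(S*(1 + S)) (V(o, S) = -1/((1 + S)*S) = -1/(S*(1 + S)))
(-10*(-48))*V(-13, K) = (-10*(-48))*(-1/(14*(1 + 14))) = 480*(-1*1/14/15) = 480*(-1*1/14*1/15) = 480*(-1/210) = -16/7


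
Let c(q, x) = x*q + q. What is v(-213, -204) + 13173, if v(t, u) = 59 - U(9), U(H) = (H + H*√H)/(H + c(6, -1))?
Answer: 13228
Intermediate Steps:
c(q, x) = q + q*x (c(q, x) = q*x + q = q + q*x)
U(H) = (H + H^(3/2))/H (U(H) = (H + H*√H)/(H + 6*(1 - 1)) = (H + H^(3/2))/(H + 6*0) = (H + H^(3/2))/(H + 0) = (H + H^(3/2))/H)
v(t, u) = 55 (v(t, u) = 59 - (1 + √9) = 59 - (1 + 3) = 59 - 1*4 = 59 - 4 = 55)
v(-213, -204) + 13173 = 55 + 13173 = 13228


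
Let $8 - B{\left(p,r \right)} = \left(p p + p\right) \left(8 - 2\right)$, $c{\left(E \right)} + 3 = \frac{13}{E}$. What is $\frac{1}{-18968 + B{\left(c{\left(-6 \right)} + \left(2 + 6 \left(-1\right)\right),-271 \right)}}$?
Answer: $- \frac{6}{116455} \approx -5.1522 \cdot 10^{-5}$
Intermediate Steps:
$c{\left(E \right)} = -3 + \frac{13}{E}$
$B{\left(p,r \right)} = 8 - 6 p - 6 p^{2}$ ($B{\left(p,r \right)} = 8 - \left(p p + p\right) \left(8 - 2\right) = 8 - \left(p^{2} + p\right) 6 = 8 - \left(p + p^{2}\right) 6 = 8 - \left(6 p + 6 p^{2}\right) = 8 - 6 p - 6 p^{2}$)
$\frac{1}{-18968 + B{\left(c{\left(-6 \right)} + \left(2 + 6 \left(-1\right)\right),-271 \right)}} = \frac{1}{-18968 - \left(-8 + 6 \left(\left(-3 + \frac{13}{-6}\right) + \left(2 + 6 \left(-1\right)\right)\right)^{2} + 6 \left(\left(-3 + \frac{13}{-6}\right) + \left(2 + 6 \left(-1\right)\right)\right)\right)} = \frac{1}{-18968 - \left(-8 + 6 \left(\left(-3 + 13 \left(- \frac{1}{6}\right)\right) + \left(2 - 6\right)\right)^{2} + 6 \left(\left(-3 + 13 \left(- \frac{1}{6}\right)\right) + \left(2 - 6\right)\right)\right)} = \frac{1}{-18968 - \left(-8 + 6 \left(\left(-3 - \frac{13}{6}\right) - 4\right)^{2} + 6 \left(\left(-3 - \frac{13}{6}\right) - 4\right)\right)} = \frac{1}{-18968 - \left(-8 + 6 \left(- \frac{31}{6} - 4\right)^{2} + 6 \left(- \frac{31}{6} - 4\right)\right)} = \frac{1}{-18968 - \left(-63 + \frac{3025}{6}\right)} = \frac{1}{-18968 + \left(8 + 55 - \frac{3025}{6}\right)} = \frac{1}{-18968 - \frac{2647}{6}} = \frac{1}{- \frac{116455}{6}} = - \frac{6}{116455}$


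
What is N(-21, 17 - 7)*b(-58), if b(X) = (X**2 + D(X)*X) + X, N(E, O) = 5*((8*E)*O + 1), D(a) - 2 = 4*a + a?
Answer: -167983950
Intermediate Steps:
D(a) = 2 + 5*a (D(a) = 2 + (4*a + a) = 2 + 5*a)
N(E, O) = 5 + 40*E*O (N(E, O) = 5*(8*E*O + 1) = 5*(1 + 8*E*O) = 5 + 40*E*O)
b(X) = X + X**2 + X*(2 + 5*X) (b(X) = (X**2 + (2 + 5*X)*X) + X = (X**2 + X*(2 + 5*X)) + X = X + X**2 + X*(2 + 5*X))
N(-21, 17 - 7)*b(-58) = (5 + 40*(-21)*(17 - 7))*(3*(-58)*(1 + 2*(-58))) = (5 + 40*(-21)*10)*(3*(-58)*(1 - 116)) = (5 - 8400)*(3*(-58)*(-115)) = -8395*20010 = -167983950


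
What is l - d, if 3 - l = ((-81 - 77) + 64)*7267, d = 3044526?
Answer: -2361425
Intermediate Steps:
l = 683101 (l = 3 - ((-81 - 77) + 64)*7267 = 3 - (-158 + 64)*7267 = 3 - (-94)*7267 = 3 - 1*(-683098) = 3 + 683098 = 683101)
l - d = 683101 - 1*3044526 = 683101 - 3044526 = -2361425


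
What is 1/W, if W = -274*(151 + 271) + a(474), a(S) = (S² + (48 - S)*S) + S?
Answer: -1/92402 ≈ -1.0822e-5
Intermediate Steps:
a(S) = S + S² + S*(48 - S) (a(S) = (S² + S*(48 - S)) + S = S + S² + S*(48 - S))
W = -92402 (W = -274*(151 + 271) + 49*474 = -274*422 + 23226 = -115628 + 23226 = -92402)
1/W = 1/(-92402) = -1/92402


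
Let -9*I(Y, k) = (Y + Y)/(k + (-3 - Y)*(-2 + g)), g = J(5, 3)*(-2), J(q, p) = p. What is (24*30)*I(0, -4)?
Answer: 0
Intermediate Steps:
g = -6 (g = 3*(-2) = -6)
I(Y, k) = -2*Y/(9*(24 + k + 8*Y)) (I(Y, k) = -(Y + Y)/(9*(k + (-3 - Y)*(-2 - 6))) = -2*Y/(9*(k + (-3 - Y)*(-8))) = -2*Y/(9*(k + (24 + 8*Y))) = -2*Y/(9*(24 + k + 8*Y)))
(24*30)*I(0, -4) = (24*30)*(-2*0/(216 + 9*(-4) + 72*0)) = 720*(-2*0/(216 - 36 + 0)) = 720*(-2*0/180) = 720*(-2*0*1/180) = 720*0 = 0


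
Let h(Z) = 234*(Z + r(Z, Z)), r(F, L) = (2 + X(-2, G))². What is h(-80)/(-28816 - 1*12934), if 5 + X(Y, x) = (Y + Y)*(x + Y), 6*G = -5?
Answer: 247/4175 ≈ 0.059162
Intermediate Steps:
G = -⅚ (G = (⅙)*(-5) = -⅚ ≈ -0.83333)
X(Y, x) = -5 + 2*Y*(Y + x) (X(Y, x) = -5 + (Y + Y)*(x + Y) = -5 + (2*Y)*(Y + x) = -5 + 2*Y*(Y + x))
r(F, L) = 625/9 (r(F, L) = (2 + (-5 + 2*(-2)² + 2*(-2)*(-⅚)))² = (2 + (-5 + 2*4 + 10/3))² = (2 + (-5 + 8 + 10/3))² = (2 + 19/3)² = (25/3)² = 625/9)
h(Z) = 16250 + 234*Z (h(Z) = 234*(Z + 625/9) = 234*(625/9 + Z) = 16250 + 234*Z)
h(-80)/(-28816 - 1*12934) = (16250 + 234*(-80))/(-28816 - 1*12934) = (16250 - 18720)/(-28816 - 12934) = -2470/(-41750) = -2470*(-1/41750) = 247/4175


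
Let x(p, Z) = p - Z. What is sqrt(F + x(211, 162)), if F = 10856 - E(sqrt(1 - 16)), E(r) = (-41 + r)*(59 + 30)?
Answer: sqrt(14554 - 89*I*sqrt(15)) ≈ 120.65 - 1.429*I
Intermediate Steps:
E(r) = -3649 + 89*r (E(r) = (-41 + r)*89 = -3649 + 89*r)
F = 14505 - 89*I*sqrt(15) (F = 10856 - (-3649 + 89*sqrt(1 - 16)) = 10856 - (-3649 + 89*sqrt(-15)) = 10856 - (-3649 + 89*(I*sqrt(15))) = 10856 - (-3649 + 89*I*sqrt(15)) = 10856 + (3649 - 89*I*sqrt(15)) = 14505 - 89*I*sqrt(15) ≈ 14505.0 - 344.7*I)
sqrt(F + x(211, 162)) = sqrt((14505 - 89*I*sqrt(15)) + (211 - 1*162)) = sqrt((14505 - 89*I*sqrt(15)) + (211 - 162)) = sqrt((14505 - 89*I*sqrt(15)) + 49) = sqrt(14554 - 89*I*sqrt(15))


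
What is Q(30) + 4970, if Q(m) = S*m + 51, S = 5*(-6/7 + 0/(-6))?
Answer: 34247/7 ≈ 4892.4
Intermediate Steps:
S = -30/7 (S = 5*(-6*⅐ + 0*(-⅙)) = 5*(-6/7 + 0) = 5*(-6/7) = -30/7 ≈ -4.2857)
Q(m) = 51 - 30*m/7 (Q(m) = -30*m/7 + 51 = 51 - 30*m/7)
Q(30) + 4970 = (51 - 30/7*30) + 4970 = (51 - 900/7) + 4970 = -543/7 + 4970 = 34247/7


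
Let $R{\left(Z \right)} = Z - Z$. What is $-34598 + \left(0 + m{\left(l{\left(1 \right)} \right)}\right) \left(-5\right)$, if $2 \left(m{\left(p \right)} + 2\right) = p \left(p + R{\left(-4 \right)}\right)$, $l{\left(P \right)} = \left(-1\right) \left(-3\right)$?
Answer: $- \frac{69221}{2} \approx -34611.0$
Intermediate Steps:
$l{\left(P \right)} = 3$
$R{\left(Z \right)} = 0$
$m{\left(p \right)} = -2 + \frac{p^{2}}{2}$ ($m{\left(p \right)} = -2 + \frac{p \left(p + 0\right)}{2} = -2 + \frac{p p}{2} = -2 + \frac{p^{2}}{2}$)
$-34598 + \left(0 + m{\left(l{\left(1 \right)} \right)}\right) \left(-5\right) = -34598 + \left(0 - \left(2 - \frac{3^{2}}{2}\right)\right) \left(-5\right) = -34598 + \left(0 + \left(-2 + \frac{1}{2} \cdot 9\right)\right) \left(-5\right) = -34598 + \left(0 + \left(-2 + \frac{9}{2}\right)\right) \left(-5\right) = -34598 + \left(0 + \frac{5}{2}\right) \left(-5\right) = -34598 + \frac{5}{2} \left(-5\right) = -34598 - \frac{25}{2} = - \frac{69221}{2}$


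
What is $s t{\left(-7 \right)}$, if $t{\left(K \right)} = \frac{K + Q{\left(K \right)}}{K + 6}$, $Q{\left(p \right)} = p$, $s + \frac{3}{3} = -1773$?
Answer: $-24836$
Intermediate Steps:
$s = -1774$ ($s = -1 - 1773 = -1774$)
$t{\left(K \right)} = \frac{2 K}{6 + K}$ ($t{\left(K \right)} = \frac{K + K}{K + 6} = \frac{2 K}{6 + K}$)
$s t{\left(-7 \right)} = - 1774 \cdot 2 \left(-7\right) \frac{1}{6 - 7} = - 1774 \cdot 2 \left(-7\right) \frac{1}{-1} = - 1774 \cdot 2 \left(-7\right) \left(-1\right) = \left(-1774\right) 14 = -24836$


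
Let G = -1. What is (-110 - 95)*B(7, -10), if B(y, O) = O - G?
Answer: 1845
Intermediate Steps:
B(y, O) = 1 + O (B(y, O) = O - 1*(-1) = O + 1 = 1 + O)
(-110 - 95)*B(7, -10) = (-110 - 95)*(1 - 10) = -205*(-9) = 1845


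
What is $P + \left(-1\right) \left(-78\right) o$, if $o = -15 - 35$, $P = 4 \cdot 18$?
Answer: $-3828$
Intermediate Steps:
$P = 72$
$o = -50$
$P + \left(-1\right) \left(-78\right) o = 72 + \left(-1\right) \left(-78\right) \left(-50\right) = 72 + 78 \left(-50\right) = 72 - 3900 = -3828$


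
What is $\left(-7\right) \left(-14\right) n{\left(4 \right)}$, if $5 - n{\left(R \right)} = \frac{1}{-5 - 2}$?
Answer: $504$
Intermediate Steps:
$n{\left(R \right)} = \frac{36}{7}$ ($n{\left(R \right)} = 5 - \frac{1}{-5 - 2} = 5 - \frac{1}{-7} = 5 - - \frac{1}{7} = 5 + \frac{1}{7} = \frac{36}{7}$)
$\left(-7\right) \left(-14\right) n{\left(4 \right)} = \left(-7\right) \left(-14\right) \frac{36}{7} = 98 \cdot \frac{36}{7} = 504$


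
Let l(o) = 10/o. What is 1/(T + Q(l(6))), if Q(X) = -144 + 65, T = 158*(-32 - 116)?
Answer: -1/23463 ≈ -4.2620e-5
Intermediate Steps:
T = -23384 (T = 158*(-148) = -23384)
Q(X) = -79
1/(T + Q(l(6))) = 1/(-23384 - 79) = 1/(-23463) = -1/23463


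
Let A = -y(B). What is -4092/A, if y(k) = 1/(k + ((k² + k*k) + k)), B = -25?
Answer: 4910400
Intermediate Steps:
y(k) = 1/(2*k + 2*k²) (y(k) = 1/(k + ((k² + k²) + k)) = 1/(k + (2*k² + k)) = 1/(k + (k + 2*k²)) = 1/(2*k + 2*k²))
A = -1/1200 (A = -1/(2*(-25)*(1 - 25)) = -(-1)/(2*25*(-24)) = -(-1)*(-1)/(2*25*24) = -1*1/1200 = -1/1200 ≈ -0.00083333)
-4092/A = -4092/(-1/1200) = -4092*(-1200) = 4910400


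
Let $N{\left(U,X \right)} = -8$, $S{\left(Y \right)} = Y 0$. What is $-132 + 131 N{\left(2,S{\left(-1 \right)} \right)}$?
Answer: $-1180$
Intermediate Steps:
$S{\left(Y \right)} = 0$
$-132 + 131 N{\left(2,S{\left(-1 \right)} \right)} = -132 + 131 \left(-8\right) = -132 - 1048 = -1180$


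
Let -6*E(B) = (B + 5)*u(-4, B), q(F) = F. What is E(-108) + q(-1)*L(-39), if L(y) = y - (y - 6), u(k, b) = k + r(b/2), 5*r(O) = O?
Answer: -3901/15 ≈ -260.07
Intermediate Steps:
r(O) = O/5
u(k, b) = k + b/10 (u(k, b) = k + (b/2)/5 = k + b/10)
L(y) = 6 (L(y) = y - (-6 + y) = y + (6 - y) = 6)
E(B) = -(-4 + B/10)*(5 + B)/6 (E(B) = -(B + 5)*(-4 + B/10)/6 = -(5 + B)*(-4 + B/10)/6 = -(-4 + B/10)*(5 + B)/6)
E(-108) + q(-1)*L(-39) = -(-40 - 108)*(5 - 108)/60 - 1*6 = -1/60*(-148)*(-103) - 6 = -3811/15 - 6 = -3901/15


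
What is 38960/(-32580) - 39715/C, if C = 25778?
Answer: -114911279/41992362 ≈ -2.7365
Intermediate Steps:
38960/(-32580) - 39715/C = 38960/(-32580) - 39715/25778 = 38960*(-1/32580) - 39715*1/25778 = -1948/1629 - 39715/25778 = -114911279/41992362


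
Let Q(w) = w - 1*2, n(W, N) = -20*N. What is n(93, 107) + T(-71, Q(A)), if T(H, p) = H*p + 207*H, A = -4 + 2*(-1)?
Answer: -16269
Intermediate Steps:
A = -6 (A = -4 - 2 = -6)
Q(w) = -2 + w (Q(w) = w - 2 = -2 + w)
T(H, p) = 207*H + H*p
n(93, 107) + T(-71, Q(A)) = -20*107 - 71*(207 + (-2 - 6)) = -2140 - 71*(207 - 8) = -2140 - 71*199 = -2140 - 14129 = -16269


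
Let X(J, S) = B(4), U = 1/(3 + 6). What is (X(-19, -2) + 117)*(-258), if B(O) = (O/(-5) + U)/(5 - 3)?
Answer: -451457/15 ≈ -30097.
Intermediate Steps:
U = ⅑ (U = 1/9 = ⅑ ≈ 0.11111)
B(O) = 1/18 - O/10 (B(O) = (O/(-5) + ⅑)/(5 - 3) = (O*(-⅕) + ⅑)/2 = (-O/5 + ⅑)*(½) = (⅑ - O/5)*(½) = 1/18 - O/10)
X(J, S) = -31/90 (X(J, S) = 1/18 - ⅒*4 = 1/18 - ⅖ = -31/90)
(X(-19, -2) + 117)*(-258) = (-31/90 + 117)*(-258) = (10499/90)*(-258) = -451457/15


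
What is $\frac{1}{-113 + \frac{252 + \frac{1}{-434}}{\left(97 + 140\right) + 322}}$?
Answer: $- \frac{242606}{27305111} \approx -0.008885$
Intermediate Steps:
$\frac{1}{-113 + \frac{252 + \frac{1}{-434}}{\left(97 + 140\right) + 322}} = \frac{1}{-113 + \frac{252 - \frac{1}{434}}{237 + 322}} = \frac{1}{-113 + \frac{109367}{434 \cdot 559}} = \frac{1}{-113 + \frac{109367}{434} \cdot \frac{1}{559}} = \frac{1}{-113 + \frac{109367}{242606}} = \frac{1}{- \frac{27305111}{242606}} = - \frac{242606}{27305111}$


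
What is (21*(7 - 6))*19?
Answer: 399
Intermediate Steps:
(21*(7 - 6))*19 = (21*1)*19 = 21*19 = 399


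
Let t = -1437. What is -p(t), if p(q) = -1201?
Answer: 1201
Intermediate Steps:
-p(t) = -1*(-1201) = 1201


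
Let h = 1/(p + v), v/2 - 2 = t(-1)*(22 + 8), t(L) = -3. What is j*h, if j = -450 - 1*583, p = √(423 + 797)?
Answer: 45452/7439 + 1033*√305/14878 ≈ 7.3225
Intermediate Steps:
p = 2*√305 (p = √1220 = 2*√305 ≈ 34.928)
v = -176 (v = 4 + 2*(-3*(22 + 8)) = 4 + 2*(-3*30) = 4 + 2*(-90) = 4 - 180 = -176)
j = -1033 (j = -450 - 583 = -1033)
h = 1/(-176 + 2*√305) (h = 1/(2*√305 - 176) = 1/(-176 + 2*√305) ≈ -0.0070886)
j*h = -1033*(-44/7439 - √305/14878) = 45452/7439 + 1033*√305/14878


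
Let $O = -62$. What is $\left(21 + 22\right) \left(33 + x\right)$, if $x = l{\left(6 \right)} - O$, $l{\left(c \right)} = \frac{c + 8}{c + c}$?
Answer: $\frac{24811}{6} \approx 4135.2$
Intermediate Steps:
$l{\left(c \right)} = \frac{8 + c}{2 c}$
$x = \frac{379}{6}$ ($x = \frac{8 + 6}{2 \cdot 6} - -62 = \frac{1}{2} \cdot \frac{1}{6} \cdot 14 + 62 = \frac{7}{6} + 62 = \frac{379}{6} \approx 63.167$)
$\left(21 + 22\right) \left(33 + x\right) = \left(21 + 22\right) \left(33 + \frac{379}{6}\right) = 43 \cdot \frac{577}{6} = \frac{24811}{6}$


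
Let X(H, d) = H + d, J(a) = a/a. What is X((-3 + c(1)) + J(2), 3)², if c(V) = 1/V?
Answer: 4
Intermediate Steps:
J(a) = 1
X((-3 + c(1)) + J(2), 3)² = (((-3 + 1/1) + 1) + 3)² = (((-3 + 1) + 1) + 3)² = ((-2 + 1) + 3)² = (-1 + 3)² = 2² = 4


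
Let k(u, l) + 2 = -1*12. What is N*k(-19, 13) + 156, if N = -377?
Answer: 5434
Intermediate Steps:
k(u, l) = -14 (k(u, l) = -2 - 1*12 = -2 - 12 = -14)
N*k(-19, 13) + 156 = -377*(-14) + 156 = 5278 + 156 = 5434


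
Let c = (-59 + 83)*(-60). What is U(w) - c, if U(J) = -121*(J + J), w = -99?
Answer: 25398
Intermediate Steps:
c = -1440 (c = 24*(-60) = -1440)
U(J) = -242*J
U(w) - c = -242*(-99) - 1*(-1440) = 23958 + 1440 = 25398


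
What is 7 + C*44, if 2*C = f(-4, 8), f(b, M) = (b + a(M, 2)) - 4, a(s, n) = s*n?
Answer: 183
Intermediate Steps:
a(s, n) = n*s
f(b, M) = -4 + b + 2*M (f(b, M) = (b + 2*M) - 4 = -4 + b + 2*M)
C = 4 (C = (-4 - 4 + 2*8)/2 = (-4 - 4 + 16)/2 = (½)*8 = 4)
7 + C*44 = 7 + 4*44 = 7 + 176 = 183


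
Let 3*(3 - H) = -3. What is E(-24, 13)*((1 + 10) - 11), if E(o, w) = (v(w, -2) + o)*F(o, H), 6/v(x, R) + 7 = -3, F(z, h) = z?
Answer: 0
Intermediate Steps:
H = 4 (H = 3 - 1/3*(-3) = 3 + 1 = 4)
v(x, R) = -3/5 (v(x, R) = 6/(-7 - 3) = 6/(-10) = 6*(-1/10) = -3/5)
E(o, w) = o*(-3/5 + o) (E(o, w) = (-3/5 + o)*o = o*(-3/5 + o))
E(-24, 13)*((1 + 10) - 11) = ((1/5)*(-24)*(-3 + 5*(-24)))*((1 + 10) - 11) = ((1/5)*(-24)*(-3 - 120))*(11 - 11) = ((1/5)*(-24)*(-123))*0 = (2952/5)*0 = 0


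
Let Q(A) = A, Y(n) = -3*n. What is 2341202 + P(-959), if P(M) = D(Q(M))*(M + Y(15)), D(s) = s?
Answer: 3304038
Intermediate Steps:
P(M) = M*(-45 + M) (P(M) = M*(M - 3*15) = M*(M - 45) = M*(-45 + M))
2341202 + P(-959) = 2341202 - 959*(-45 - 959) = 2341202 - 959*(-1004) = 2341202 + 962836 = 3304038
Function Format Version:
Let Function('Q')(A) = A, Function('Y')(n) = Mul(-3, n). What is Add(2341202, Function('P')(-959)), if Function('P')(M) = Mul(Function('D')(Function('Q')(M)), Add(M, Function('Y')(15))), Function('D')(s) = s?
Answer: 3304038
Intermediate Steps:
Function('P')(M) = Mul(M, Add(-45, M)) (Function('P')(M) = Mul(M, Add(M, Mul(-3, 15))) = Mul(M, Add(M, -45)) = Mul(M, Add(-45, M)))
Add(2341202, Function('P')(-959)) = Add(2341202, Mul(-959, Add(-45, -959))) = Add(2341202, Mul(-959, -1004)) = Add(2341202, 962836) = 3304038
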